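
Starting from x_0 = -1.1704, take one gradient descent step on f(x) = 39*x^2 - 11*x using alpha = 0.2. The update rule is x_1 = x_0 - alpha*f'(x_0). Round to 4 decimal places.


We compute the gradient at x_0 and apply the update.
f'(x) = 78*x - 11
f'(-1.1704) = 78*-1.1704 - 11 = -102.2912
x_1 = -1.1704 - 0.2*-102.2912 = 19.2878


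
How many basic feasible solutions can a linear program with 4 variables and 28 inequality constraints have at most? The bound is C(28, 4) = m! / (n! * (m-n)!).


Each vertex corresponds to some choice of n active constraints out of m, so the number of vertices is at most C(m, n) = m! / (n!(m-n)!).
m = 28, n = 4
Numerator: 28 * 27 * 26 * 25
Denominator: 4! = 24
C(28, 4) = 20475


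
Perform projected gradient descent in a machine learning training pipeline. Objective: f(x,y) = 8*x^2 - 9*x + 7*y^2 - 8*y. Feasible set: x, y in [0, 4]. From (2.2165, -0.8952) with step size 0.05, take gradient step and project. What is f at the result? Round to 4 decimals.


Step 1: Compute gradient at (2.2165, -0.8952).
grad_x = 2*8*2.2165 - 9 = 26.464
grad_y = 2*7*-0.8952 - 8 = -20.5328
Step 2: Gradient step.
x_raw = 2.2165 - 0.05*26.464 = 0.8933
y_raw = -0.8952 - 0.05*-20.5328 = 0.1314
Step 3: Project onto [0, 4].
x_proj = clip(0.8933) = 0.8933
y_proj = clip(0.1314) = 0.1314
Step 4: Evaluate f.
f(0.8933, 0.1314) = -2.5864


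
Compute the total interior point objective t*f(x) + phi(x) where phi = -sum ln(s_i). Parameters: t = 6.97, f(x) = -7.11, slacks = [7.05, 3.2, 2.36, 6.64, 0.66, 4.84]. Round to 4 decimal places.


Step 1: Compute log-barrier.
ln values: [1.953, 1.1632, 0.8587, 1.8931, -0.4155, 1.5769]
phi = -(1.953 + 1.1632 + 0.8587 + 1.8931 - 0.4155 + 1.5769) = -7.0294
Step 2: Compute augmented objective.
t*f(x) = 6.97*-7.11 = -49.5567
Total = -49.5567 - 7.0294 = -56.5861


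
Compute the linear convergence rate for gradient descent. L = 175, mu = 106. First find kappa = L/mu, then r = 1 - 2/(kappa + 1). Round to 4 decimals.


Step 1: Compute the condition number.
kappa = L/mu = 175/106 = 1.6509
Step 2: Compute the convergence rate.
r = 1 - 2/(kappa + 1) = 1 - 2*mu/(L + mu) = (L - mu)/(L + mu) = 69/281 = 0.2456


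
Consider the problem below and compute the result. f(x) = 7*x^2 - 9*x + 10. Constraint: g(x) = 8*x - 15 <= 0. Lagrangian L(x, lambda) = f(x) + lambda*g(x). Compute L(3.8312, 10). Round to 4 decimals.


Step 1: Evaluate f(x).
f(3.8312) = 7*3.8312^2 - 9*3.8312 + 10 = 78.2659
Step 2: Evaluate g(x).
g(3.8312) = 8*3.8312 - 15 = 15.6496
Step 3: Compute Lagrangian.
L = 78.2659 + 10*15.6496 = 234.7619


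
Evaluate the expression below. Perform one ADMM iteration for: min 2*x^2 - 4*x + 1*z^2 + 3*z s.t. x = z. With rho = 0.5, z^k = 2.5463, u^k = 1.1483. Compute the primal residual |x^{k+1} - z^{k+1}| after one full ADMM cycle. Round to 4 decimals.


ADMM iteration with rho = 0.5, z^k = 2.5463, u^k = 1.1483
Step 1: x-update.
Minimize 2*x^2 - 4*x + (0.5/2)*(x - 2.5463 + 1.1483)^2
FOC: (2*2 + 0.5)*x = 4 + 0.5*(2.5463 - 1.1483)
x^{k+1} = 1.0442
Step 2: z-update.
Minimize 1*z^2 + 3*z + (0.5/2)*(1.0442 - z + 1.1483)^2
FOC: (2*1 + 0.5)*z = -3 + 0.5*(1.0442 + 1.1483)
z^{k+1} = -0.7615
Step 3: u-update.
u^{k+1} = 1.1483 + 1.0442 + 0.7615 = 2.954
Step 4: Primal residual = |1.0442 + 0.7615| = 1.8057


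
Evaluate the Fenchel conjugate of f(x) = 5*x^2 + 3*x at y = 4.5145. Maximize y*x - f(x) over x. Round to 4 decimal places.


f*(y) = sup_x {y*x - a*x^2 - b*x} = sup_x {(y-b)*x - a*x^2}
FOC: (y - b) - 2a*x = 0 => x* = (y - b)/(2a)
x* = (4.5145 - 3)/(2*5) = 0.1515
f*(4.5145) = (y-b)^2/(4a) = (4.5145 - 3)^2/(4*5)
= 2.2937/20 = 0.1147


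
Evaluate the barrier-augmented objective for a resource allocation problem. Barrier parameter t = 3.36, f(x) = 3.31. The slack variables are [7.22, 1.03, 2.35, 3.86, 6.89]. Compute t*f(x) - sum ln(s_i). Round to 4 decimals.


Step 1: Compute log-barrier.
ln values: [1.9769, 0.0296, 0.8544, 1.3507, 1.9301]
phi = -(1.9769 + 0.0296 + 0.8544 + 1.3507 + 1.9301) = -6.1416
Step 2: Compute augmented objective.
t*f(x) = 3.36*3.31 = 11.1216
Total = 11.1216 - 6.1416 = 4.98


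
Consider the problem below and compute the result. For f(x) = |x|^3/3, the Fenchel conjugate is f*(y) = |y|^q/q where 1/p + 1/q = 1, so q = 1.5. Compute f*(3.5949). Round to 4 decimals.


The conjugate exponent q satisfies 1/p + 1/q = 1.
p = 3, so q = 3/(3 - 1) = 1.5
|y|^q = 3.5949^1.5 = 6.816
f*(3.5949) = 6.816 / 1.5 = 4.544


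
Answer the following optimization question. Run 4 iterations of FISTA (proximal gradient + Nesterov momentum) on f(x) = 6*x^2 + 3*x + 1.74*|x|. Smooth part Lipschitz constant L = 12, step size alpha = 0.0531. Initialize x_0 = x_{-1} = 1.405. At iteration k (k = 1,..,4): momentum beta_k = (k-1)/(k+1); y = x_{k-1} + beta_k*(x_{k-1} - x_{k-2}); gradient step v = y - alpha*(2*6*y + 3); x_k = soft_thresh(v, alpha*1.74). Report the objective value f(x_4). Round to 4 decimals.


FISTA on f(x) = 6*x^2 + 3*x + 1.74*|x|
L = 12, alpha = 0.0531
Iteration 1: beta = 0.0, y = 1.405 + 0.0*(1.405 - 1.405) = 1.405
  grad(y) = 19.86, v = y - alpha*grad = 0.3504
  prox(v) = soft_thresh(0.3504, 0.0924) = 0.258
Iteration 2: beta = 0.3333, y = 0.258 + 0.3333*(0.258 - 1.405) = -0.1243
  grad(y) = 1.5086, v = y - alpha*grad = -0.2044
  prox(v) = soft_thresh(-0.2044, 0.0924) = -0.112
Iteration 3: beta = 0.5, y = -0.112 + 0.5*(-0.112 - 0.258) = -0.297
  grad(y) = -0.5641, v = y - alpha*grad = -0.2671
  prox(v) = soft_thresh(-0.2671, 0.0924) = -0.1747
Iteration 4: beta = 0.6, y = -0.1747 + 0.6*(-0.1747 + 0.112) = -0.2123
  grad(y) = 0.4529, v = y - alpha*grad = -0.2363
  prox(v) = soft_thresh(-0.2363, 0.0924) = -0.1439
f(x_4) = 6*(-0.1439)^2 + 3*(-0.1439) + 1.74*|-0.1439| = -0.0571


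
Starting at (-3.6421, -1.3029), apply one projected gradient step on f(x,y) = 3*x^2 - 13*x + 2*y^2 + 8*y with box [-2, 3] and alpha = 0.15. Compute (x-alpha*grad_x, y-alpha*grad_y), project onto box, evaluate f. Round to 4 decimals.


Step 1: Compute gradient at (-3.6421, -1.3029).
grad_x = 2*3*-3.6421 - 13 = -34.8526
grad_y = 2*2*-1.3029 + 8 = 2.7884
Step 2: Gradient step.
x_raw = -3.6421 - 0.15*-34.8526 = 1.5858
y_raw = -1.3029 - 0.15*2.7884 = -1.7212
Step 3: Project onto [-2, 3].
x_proj = clip(1.5858) = 1.5858
y_proj = clip(-1.7212) = -1.7212
Step 4: Evaluate f.
f(1.5858, -1.7212) = -20.9156


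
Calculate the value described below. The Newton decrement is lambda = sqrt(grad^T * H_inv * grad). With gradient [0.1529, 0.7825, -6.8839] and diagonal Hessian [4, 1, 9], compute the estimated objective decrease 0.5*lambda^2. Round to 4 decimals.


Step 1: H is diagonal, so H^(-1) * g = [0.0382, 0.7825, -0.7649].
Step 2: g^T H^(-1) g = sum_i g_i^2 / H_ii
  = (0.1529)^2/4 + (0.7825)^2/1 + (-6.8839)^2/9
  = 0.0058 + 0.6123 + 5.2653 = 5.8835
Step 3: Objective decrease = 0.5 * g^T H^(-1) g = 2.9417


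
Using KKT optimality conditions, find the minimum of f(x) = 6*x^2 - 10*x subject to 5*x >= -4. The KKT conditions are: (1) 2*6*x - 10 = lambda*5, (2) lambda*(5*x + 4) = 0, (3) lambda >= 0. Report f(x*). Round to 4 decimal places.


Step 1: Try lambda = 0 (constraint inactive).
Stationarity: 2*6*x - 10 = 0
x* = 10/(2*6) = 5/6 = 0.8333 (rounded; the exact value 5/6 is used below)
Check constraint: 5*0.8333 = 4.1665 >= -4 -- satisfied.
Step 2: Compute optimal value.
f(x*) = 6*(5/6)^2 - 10*(5/6) = -4.1667


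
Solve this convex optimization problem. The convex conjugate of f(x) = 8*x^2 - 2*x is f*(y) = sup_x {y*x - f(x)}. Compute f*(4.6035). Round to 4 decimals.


f*(y) = sup_x {y*x - a*x^2 - b*x} = sup_x {(y-b)*x - a*x^2}
FOC: (y - b) - 2a*x = 0 => x* = (y - b)/(2a)
x* = (4.6035 + 2)/(2*8) = 0.4127
f*(4.6035) = (y-b)^2/(4a) = (4.6035 + 2)^2/(4*8)
= 43.6062/32 = 1.3627


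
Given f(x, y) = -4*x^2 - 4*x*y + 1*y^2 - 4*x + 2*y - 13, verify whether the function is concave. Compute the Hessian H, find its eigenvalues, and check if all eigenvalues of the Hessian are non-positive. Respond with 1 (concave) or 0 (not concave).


The Hessian of f(x,y) = -4*x^2 - 4*x*y + 1*y^2 - 4*x + 2*y - 13 is:
H = [[-8, -4], [-4, 2]]
Trace = -8 + 2 = -6
Determinant = -8*2 - (-4)^2 = -32
Discriminant = (-6)^2 - 4*-32 = 164.0
Eigenvalues: lambda_1 = -9.4031, lambda_2 = 3.4031
The function is not concave.

0


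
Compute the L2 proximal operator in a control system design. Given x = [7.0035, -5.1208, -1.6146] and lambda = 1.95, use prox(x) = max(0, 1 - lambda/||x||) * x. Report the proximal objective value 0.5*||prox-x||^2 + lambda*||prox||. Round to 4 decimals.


Step 1: Compute ||x||.
||x|| = 8.8249
Step 2: Compute scaling factor.
scale = max(0, 1 - 1.95/8.8249) = 0.779
Step 3: prox(x) = [5.456, -3.9893, -1.2578]
||prox(x)|| = 6.8749
Step 4: Proximal objective.
0.5*||prox-x||^2 = 1.9013
lambda*||prox|| = 13.4061
Total = 15.3073


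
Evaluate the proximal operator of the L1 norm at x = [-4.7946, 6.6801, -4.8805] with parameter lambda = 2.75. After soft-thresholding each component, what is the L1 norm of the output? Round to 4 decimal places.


Soft-thresholding with lambda = 2.75:
prox(-4.7946) = sign(-4.7946)*max(|-4.7946| - 2.75, 0) = -2.0446
prox(6.6801) = sign(6.6801)*max(|6.6801| - 2.75, 0) = 3.9301
prox(-4.8805) = sign(-4.8805)*max(|-4.8805| - 2.75, 0) = -2.1305
prox(x) = [-2.0446, 3.9301, -2.1305]
||prox(x)||_1 = 2.0446 + 3.9301 + 2.1305 = 8.1052


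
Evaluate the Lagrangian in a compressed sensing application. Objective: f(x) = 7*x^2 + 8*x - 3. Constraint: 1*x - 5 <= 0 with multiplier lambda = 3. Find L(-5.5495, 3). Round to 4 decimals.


Step 1: Evaluate f(x).
f(-5.5495) = 7*(-5.5495)^2 + 8*(-5.5495) - 3 = 168.1827
Step 2: Evaluate g(x).
g(-5.5495) = 1*-5.5495 - 5 = -10.5495
Step 3: Compute Lagrangian.
L = 168.1827 + 3*-10.5495 = 136.5342


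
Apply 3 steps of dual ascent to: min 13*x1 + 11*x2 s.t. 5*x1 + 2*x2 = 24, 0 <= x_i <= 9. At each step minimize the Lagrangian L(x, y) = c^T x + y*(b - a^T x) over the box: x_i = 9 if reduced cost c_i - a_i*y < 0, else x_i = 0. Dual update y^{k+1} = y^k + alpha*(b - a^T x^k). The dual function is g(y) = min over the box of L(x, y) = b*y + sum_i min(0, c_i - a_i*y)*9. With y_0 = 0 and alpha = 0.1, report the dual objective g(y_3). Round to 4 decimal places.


Dual ascent for LP: min 13*x1 + 11*x2, 5*x1 + 2*x2 = 24, 0 <= x_i <= 9
Step 1: y^k = 0.0, reduced costs: (13.0, 11.0)
  x^k = (0.0, 0.0), subgradient = b - a^T x = 24.0
  y^{k+1} = 0.0 + 0.1*24.0 = 2.4
Step 2: y^k = 2.4, reduced costs: (1.0, 6.2)
  x^k = (0.0, 0.0), subgradient = b - a^T x = 24.0
  y^{k+1} = 2.4 + 0.1*24.0 = 4.8
Step 3: y^k = 4.8, reduced costs: (-11.0, 1.4)
  x^k = (9.0, 0.0), subgradient = b - a^T x = -21.0
  y^{k+1} = 4.8 + 0.1*-21.0 = 2.7
Dual objective at y_3 = 2.7: reduced costs (-0.5, 5.6), box minimizer x = (9.0, 0.0)
g(y_3) = b*y + (c1 - a1*y)*x1 + (c2 - a2*y)*x2 = 24*2.7 + (-0.5)*9.0 + 5.6*0.0 = 64.8 - 4.5 + 0.0 = 60.3


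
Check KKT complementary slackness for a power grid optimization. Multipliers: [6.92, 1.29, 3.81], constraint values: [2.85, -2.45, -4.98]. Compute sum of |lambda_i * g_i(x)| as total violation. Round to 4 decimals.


KKT complementary slackness check:
lambda_1 * g_1 = 6.92 * 2.85 = 19.722
lambda_2 * g_2 = 1.29 * -2.45 = -3.1605
lambda_3 * g_3 = 3.81 * -4.98 = -18.9738
Total violation = 19.722 + 3.1605 + 18.9738 = 41.8563


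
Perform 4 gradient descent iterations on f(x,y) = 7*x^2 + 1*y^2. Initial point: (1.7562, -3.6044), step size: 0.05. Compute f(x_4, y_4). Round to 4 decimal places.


Gradient descent on f(x,y) = 7*x^2 + 1*y^2.
Starting point: (1.7562, -3.6044), alpha = 0.05
Step 1: grad_x = 2*7*1.7562 = 24.5868, grad_y = 2*1*-3.6044 = -7.2088
  x_1 = 1.7562 - 0.05*24.5868 = 0.5269
  y_1 = -3.6044 - 0.05*-7.2088 = -3.244
Step 2: grad_x = 2*7*0.5269 = 7.376, grad_y = 2*1*-3.244 = -6.4879
  x_2 = 0.5269 - 0.05*7.376 = 0.1581
  y_2 = -3.244 - 0.05*-6.4879 = -2.9196
Step 3: grad_x = 2*7*0.1581 = 2.2128, grad_y = 2*1*-2.9196 = -5.8391
  x_3 = 0.1581 - 0.05*2.2128 = 0.0474
  y_3 = -2.9196 - 0.05*-5.8391 = -2.6276
Step 4: grad_x = 2*7*0.0474 = 0.6638, grad_y = 2*1*-2.6276 = -5.2552
  x_4 = 0.0474 - 0.05*0.6638 = 0.0142
  y_4 = -2.6276 - 0.05*-5.2552 = -2.3648
f(0.0142, -2.3648) = 7*0.0142^2 + 1*(-2.3648)^2 = 5.5939


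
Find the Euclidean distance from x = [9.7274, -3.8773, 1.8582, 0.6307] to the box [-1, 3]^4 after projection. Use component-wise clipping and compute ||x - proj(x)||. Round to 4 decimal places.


Project each component onto [-1, 3].
clip(9.7274) = 3.0, clip(-3.8773) = -1.0, clip(1.8582) = 1.8582, clip(0.6307) = 0.6307
Projection = [3.0, -1.0, 1.8582, 0.6307]
Squared diffs: [45.2579, 8.2789, 0.0, 0.0]
Distance = sqrt(53.5368) = 7.3169


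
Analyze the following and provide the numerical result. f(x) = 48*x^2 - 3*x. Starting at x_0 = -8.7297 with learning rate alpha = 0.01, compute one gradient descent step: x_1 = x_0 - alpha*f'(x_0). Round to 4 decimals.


We compute the gradient at x_0 and apply the update.
f'(x) = 96*x - 3
f'(-8.7297) = 96*-8.7297 - 3 = -841.0512
x_1 = -8.7297 - 0.01*-841.0512 = -0.3192


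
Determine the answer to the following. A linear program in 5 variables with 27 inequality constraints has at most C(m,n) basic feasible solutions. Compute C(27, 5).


Each vertex corresponds to some choice of n active constraints out of m, so the number of vertices is at most C(m, n) = m! / (n!(m-n)!).
m = 27, n = 5
Numerator: 27 * 26 * 25 * 24 * 23
Denominator: 5! = 120
C(27, 5) = 80730


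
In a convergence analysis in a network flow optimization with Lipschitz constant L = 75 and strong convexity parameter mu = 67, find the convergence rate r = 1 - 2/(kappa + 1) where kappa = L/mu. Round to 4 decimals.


Step 1: Compute the condition number.
kappa = L/mu = 75/67 = 1.1194
Step 2: Compute the convergence rate.
r = 1 - 2/(kappa + 1) = 1 - 2*mu/(L + mu) = (L - mu)/(L + mu) = 8/142 = 0.0563


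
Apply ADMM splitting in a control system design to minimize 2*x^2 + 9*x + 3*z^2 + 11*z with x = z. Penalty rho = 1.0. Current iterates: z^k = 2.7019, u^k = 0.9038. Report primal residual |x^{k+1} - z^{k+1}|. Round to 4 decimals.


ADMM iteration with rho = 1.0, z^k = 2.7019, u^k = 0.9038
Step 1: x-update.
Minimize 2*x^2 + 9*x + (1.0/2)*(x - 2.7019 + 0.9038)^2
FOC: (2*2 + 1.0)*x = -9 + 1.0*(2.7019 - 0.9038)
x^{k+1} = -1.4404
Step 2: z-update.
Minimize 3*z^2 + 11*z + (1.0/2)*(-1.4404 - z + 0.9038)^2
FOC: (2*3 + 1.0)*z = -11 + 1.0*(-1.4404 + 0.9038)
z^{k+1} = -1.6481
Step 3: u-update.
u^{k+1} = 0.9038 - 1.4404 + 1.6481 = 1.1115
Step 4: Primal residual = |-1.4404 + 1.6481| = 0.2077


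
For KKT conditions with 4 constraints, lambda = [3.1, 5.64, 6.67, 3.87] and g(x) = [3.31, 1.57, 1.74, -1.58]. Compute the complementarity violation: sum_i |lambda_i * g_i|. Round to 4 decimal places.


KKT complementary slackness check:
lambda_1 * g_1 = 3.1 * 3.31 = 10.261
lambda_2 * g_2 = 5.64 * 1.57 = 8.8548
lambda_3 * g_3 = 6.67 * 1.74 = 11.6058
lambda_4 * g_4 = 3.87 * -1.58 = -6.1146
Total violation = 10.261 + 8.8548 + 11.6058 + 6.1146 = 36.8362


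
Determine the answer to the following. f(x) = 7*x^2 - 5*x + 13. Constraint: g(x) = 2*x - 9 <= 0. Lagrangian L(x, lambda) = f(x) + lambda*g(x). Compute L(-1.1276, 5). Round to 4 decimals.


Step 1: Evaluate f(x).
f(-1.1276) = 7*(-1.1276)^2 - 5*(-1.1276) + 13 = 27.5384
Step 2: Evaluate g(x).
g(-1.1276) = 2*-1.1276 - 9 = -11.2552
Step 3: Compute Lagrangian.
L = 27.5384 + 5*-11.2552 = -28.7376


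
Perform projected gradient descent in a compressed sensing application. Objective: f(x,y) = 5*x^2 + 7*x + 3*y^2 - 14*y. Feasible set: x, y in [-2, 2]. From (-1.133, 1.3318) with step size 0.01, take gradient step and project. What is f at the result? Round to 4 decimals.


Step 1: Compute gradient at (-1.133, 1.3318).
grad_x = 2*5*-1.133 + 7 = -4.33
grad_y = 2*3*1.3318 - 14 = -6.0092
Step 2: Gradient step.
x_raw = -1.133 - 0.01*-4.33 = -1.0897
y_raw = 1.3318 - 0.01*-6.0092 = 1.3919
Step 3: Project onto [-2, 2].
x_proj = clip(-1.0897) = -1.0897
y_proj = clip(1.3919) = 1.3919
Step 4: Evaluate f.
f(-1.0897, 1.3919) = -15.3651


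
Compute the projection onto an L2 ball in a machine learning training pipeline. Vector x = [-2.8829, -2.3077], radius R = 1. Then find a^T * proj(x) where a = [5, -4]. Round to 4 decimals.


Step 1: Compute ||x|| (intermediates to 6 decimals).
||x|| = sqrt((-2.8829)^2 + (-2.3077)^2) = 3.692776
Step 2: Project.
Since ||x|| > R, scale = R/||x|| = 1/3.692776 = 0.270799, proj(x) = scale * x
proj(x) = [-0.780686, -0.624923]
Step 3: Dot product.
a^T * proj(x) = 5*(-0.780686) - 4*(-0.624923) = -1.4037


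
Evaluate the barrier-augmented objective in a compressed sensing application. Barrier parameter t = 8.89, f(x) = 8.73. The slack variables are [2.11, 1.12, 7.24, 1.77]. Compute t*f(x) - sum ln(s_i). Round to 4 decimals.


Step 1: Compute log-barrier.
ln values: [0.7467, 0.1133, 1.9796, 0.571]
phi = -(0.7467 + 0.1133 + 1.9796 + 0.571) = -3.4106
Step 2: Compute augmented objective.
t*f(x) = 8.89*8.73 = 77.6097
Total = 77.6097 - 3.4106 = 74.1991


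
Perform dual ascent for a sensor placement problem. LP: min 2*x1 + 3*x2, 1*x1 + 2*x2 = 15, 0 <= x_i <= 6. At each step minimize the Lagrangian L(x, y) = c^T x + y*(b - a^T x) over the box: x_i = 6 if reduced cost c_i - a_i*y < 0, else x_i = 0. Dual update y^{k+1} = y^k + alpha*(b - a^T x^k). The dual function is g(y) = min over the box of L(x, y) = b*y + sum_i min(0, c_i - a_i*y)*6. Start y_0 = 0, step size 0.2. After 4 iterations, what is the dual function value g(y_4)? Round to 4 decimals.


Dual ascent for LP: min 2*x1 + 3*x2, 1*x1 + 2*x2 = 15, 0 <= x_i <= 6
Step 1: y^k = 0.0, reduced costs: (2.0, 3.0)
  x^k = (0.0, 0.0), subgradient = b - a^T x = 15.0
  y^{k+1} = 0.0 + 0.2*15.0 = 3.0
Step 2: y^k = 3.0, reduced costs: (-1.0, -3.0)
  x^k = (6.0, 6.0), subgradient = b - a^T x = -3.0
  y^{k+1} = 3.0 + 0.2*-3.0 = 2.4
Step 3: y^k = 2.4, reduced costs: (-0.4, -1.8)
  x^k = (6.0, 6.0), subgradient = b - a^T x = -3.0
  y^{k+1} = 2.4 + 0.2*-3.0 = 1.8
Step 4: y^k = 1.8, reduced costs: (0.2, -0.6)
  x^k = (0.0, 6.0), subgradient = b - a^T x = 3.0
  y^{k+1} = 1.8 + 0.2*3.0 = 2.4
Dual objective at y_4 = 2.4: reduced costs (-0.4, -1.8), box minimizer x = (6.0, 6.0)
g(y_4) = b*y + (c1 - a1*y)*x1 + (c2 - a2*y)*x2 = 15*2.4 + (-0.4)*6.0 + (-1.8)*6.0 = 36.0 - 2.4 - 10.8 = 22.8


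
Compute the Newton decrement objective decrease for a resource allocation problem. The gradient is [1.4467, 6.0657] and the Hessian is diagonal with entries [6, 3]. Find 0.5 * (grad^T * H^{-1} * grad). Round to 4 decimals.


Step 1: H is diagonal, so H^(-1) * g = [0.2411, 2.0219].
Step 2: g^T H^(-1) g = sum_i g_i^2 / H_ii
  = (1.4467)^2/6 + (6.0657)^2/3
  = 0.3488 + 12.2642 = 12.6131
Step 3: Objective decrease = 0.5 * g^T H^(-1) g = 6.3065


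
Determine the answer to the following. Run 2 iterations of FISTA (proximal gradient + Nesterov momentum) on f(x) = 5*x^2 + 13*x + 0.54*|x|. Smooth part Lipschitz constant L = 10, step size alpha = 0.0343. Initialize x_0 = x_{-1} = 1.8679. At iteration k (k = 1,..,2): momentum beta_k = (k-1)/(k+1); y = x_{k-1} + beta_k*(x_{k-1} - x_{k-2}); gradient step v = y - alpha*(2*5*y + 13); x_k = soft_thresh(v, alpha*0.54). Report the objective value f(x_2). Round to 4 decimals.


FISTA on f(x) = 5*x^2 + 13*x + 0.54*|x|
L = 10, alpha = 0.0343
Iteration 1: beta = 0.0, y = 1.8679 + 0.0*(1.8679 - 1.8679) = 1.8679
  grad(y) = 31.679, v = y - alpha*grad = 0.7813
  prox(v) = soft_thresh(0.7813, 0.0185) = 0.7628
Iteration 2: beta = 0.3333, y = 0.7628 + 0.3333*(0.7628 - 1.8679) = 0.3944
  grad(y) = 16.9442, v = y - alpha*grad = -0.1868
  prox(v) = soft_thresh(-0.1868, 0.0185) = -0.1682
f(x_2) = 5*(-0.1682)^2 + 13*(-0.1682) + 0.54*|-0.1682| = -1.9548


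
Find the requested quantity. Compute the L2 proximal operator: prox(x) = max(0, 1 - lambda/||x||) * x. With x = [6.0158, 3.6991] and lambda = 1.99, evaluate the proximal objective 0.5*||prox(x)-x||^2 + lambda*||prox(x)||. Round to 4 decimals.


Step 1: Compute ||x||.
||x|| = 7.0621
Step 2: Compute scaling factor.
scale = max(0, 1 - 1.99/7.0621) = 0.7182
Step 3: prox(x) = [4.3206, 2.6567]
||prox(x)|| = 5.0721
Step 4: Proximal objective.
0.5*||prox-x||^2 = 1.9801
lambda*||prox|| = 10.0935
Total = 12.0735


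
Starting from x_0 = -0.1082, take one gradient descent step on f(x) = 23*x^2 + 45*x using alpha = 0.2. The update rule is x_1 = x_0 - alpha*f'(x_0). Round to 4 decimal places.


We compute the gradient at x_0 and apply the update.
f'(x) = 46*x + 45
f'(-0.1082) = 46*-0.1082 + 45 = 40.0228
x_1 = -0.1082 - 0.2*40.0228 = -8.1128


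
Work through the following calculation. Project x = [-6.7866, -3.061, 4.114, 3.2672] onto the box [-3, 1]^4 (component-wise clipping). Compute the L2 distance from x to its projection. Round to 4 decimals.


Project each component onto [-3, 1].
clip(-6.7866) = -3.0, clip(-3.061) = -3.0, clip(4.114) = 1.0, clip(3.2672) = 1.0
Projection = [-3.0, -3.0, 1.0, 1.0]
Squared diffs: [14.3383, 0.0037, 9.697, 5.1402]
Distance = sqrt(29.1792) = 5.4018


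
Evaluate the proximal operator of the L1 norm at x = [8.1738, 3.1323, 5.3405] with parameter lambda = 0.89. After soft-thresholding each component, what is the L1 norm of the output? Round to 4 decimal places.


Soft-thresholding with lambda = 0.89:
prox(8.1738) = sign(8.1738)*max(|8.1738| - 0.89, 0) = 7.2838
prox(3.1323) = sign(3.1323)*max(|3.1323| - 0.89, 0) = 2.2423
prox(5.3405) = sign(5.3405)*max(|5.3405| - 0.89, 0) = 4.4505
prox(x) = [7.2838, 2.2423, 4.4505]
||prox(x)||_1 = 7.2838 + 2.2423 + 4.4505 = 13.9766


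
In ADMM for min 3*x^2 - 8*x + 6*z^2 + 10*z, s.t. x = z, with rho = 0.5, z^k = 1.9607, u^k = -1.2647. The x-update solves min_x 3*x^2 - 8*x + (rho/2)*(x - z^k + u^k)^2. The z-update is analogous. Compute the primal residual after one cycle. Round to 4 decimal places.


ADMM iteration with rho = 0.5, z^k = 1.9607, u^k = -1.2647
Step 1: x-update.
Minimize 3*x^2 - 8*x + (0.5/2)*(x - 1.9607 - 1.2647)^2
FOC: (2*3 + 0.5)*x = 8 + 0.5*(1.9607 + 1.2647)
x^{k+1} = 1.4789
Step 2: z-update.
Minimize 6*z^2 + 10*z + (0.5/2)*(1.4789 - z - 1.2647)^2
FOC: (2*6 + 0.5)*z = -10 + 0.5*(1.4789 - 1.2647)
z^{k+1} = -0.7914
Step 3: u-update.
u^{k+1} = -1.2647 + 1.4789 + 0.7914 = 1.0056
Step 4: Primal residual = |1.4789 + 0.7914| = 2.2703


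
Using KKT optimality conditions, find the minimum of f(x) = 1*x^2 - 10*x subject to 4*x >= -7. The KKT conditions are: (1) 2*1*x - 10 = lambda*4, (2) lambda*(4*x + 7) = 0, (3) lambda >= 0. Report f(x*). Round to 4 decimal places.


Step 1: Try lambda = 0 (constraint inactive).
Stationarity: 2*1*x - 10 = 0
x* = 10/(2*1) = 5.0
Check constraint: 4*5.0 = 20.0 >= -7 -- satisfied.
Step 2: Compute optimal value.
f(x*) = 1*5.0^2 - 10*5.0 = -25.0


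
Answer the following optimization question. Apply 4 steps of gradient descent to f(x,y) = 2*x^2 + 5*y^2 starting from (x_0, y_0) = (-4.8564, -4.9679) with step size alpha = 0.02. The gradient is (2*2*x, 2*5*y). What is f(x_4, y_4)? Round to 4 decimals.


Gradient descent on f(x,y) = 2*x^2 + 5*y^2.
Starting point: (-4.8564, -4.9679), alpha = 0.02
Step 1: grad_x = 2*2*-4.8564 = -19.4256, grad_y = 2*5*-4.9679 = -49.679
  x_1 = -4.8564 - 0.02*-19.4256 = -4.4679
  y_1 = -4.9679 - 0.02*-49.679 = -3.9743
Step 2: grad_x = 2*2*-4.4679 = -17.8716, grad_y = 2*5*-3.9743 = -39.7432
  x_2 = -4.4679 - 0.02*-17.8716 = -4.1105
  y_2 = -3.9743 - 0.02*-39.7432 = -3.1795
Step 3: grad_x = 2*2*-4.1105 = -16.4418, grad_y = 2*5*-3.1795 = -31.7946
  x_3 = -4.1105 - 0.02*-16.4418 = -3.7816
  y_3 = -3.1795 - 0.02*-31.7946 = -2.5436
Step 4: grad_x = 2*2*-3.7816 = -15.1265, grad_y = 2*5*-2.5436 = -25.4356
  x_4 = -3.7816 - 0.02*-15.1265 = -3.4791
  y_4 = -2.5436 - 0.02*-25.4356 = -2.0349
f(-3.4791, -2.0349) = 2*(-3.4791)^2 + 5*(-2.0349)^2 = 44.9113


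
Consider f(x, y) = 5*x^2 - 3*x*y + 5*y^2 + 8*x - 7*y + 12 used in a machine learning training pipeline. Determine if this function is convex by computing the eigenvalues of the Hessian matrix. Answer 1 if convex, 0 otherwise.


The Hessian of f(x,y) = 5*x^2 - 3*x*y + 5*y^2 + 8*x - 7*y + 12 is:
H = [[10, -3], [-3, 10]]
Trace = 10 + 10 = 20
Determinant = 10*10 - (-3)^2 = 91
Discriminant = (20)^2 - 4*91 = 36.0
Eigenvalues: lambda_1 = 7.0, lambda_2 = 13.0
The function is convex.

1


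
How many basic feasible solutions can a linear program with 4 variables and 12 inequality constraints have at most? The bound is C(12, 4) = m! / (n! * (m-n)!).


Each vertex corresponds to some choice of n active constraints out of m, so the number of vertices is at most C(m, n) = m! / (n!(m-n)!).
m = 12, n = 4
Numerator: 12 * 11 * 10 * 9
Denominator: 4! = 24
C(12, 4) = 495


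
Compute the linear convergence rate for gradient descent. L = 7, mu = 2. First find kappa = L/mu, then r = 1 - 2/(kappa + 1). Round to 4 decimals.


Step 1: Compute the condition number.
kappa = L/mu = 7/2 = 3.5
Step 2: Compute the convergence rate.
r = 1 - 2/(kappa + 1) = 1 - 2*mu/(L + mu) = (L - mu)/(L + mu) = 5/9 = 0.5556


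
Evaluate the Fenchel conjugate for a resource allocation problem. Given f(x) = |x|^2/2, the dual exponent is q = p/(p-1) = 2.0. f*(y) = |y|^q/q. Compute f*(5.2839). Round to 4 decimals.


The conjugate exponent q satisfies 1/p + 1/q = 1.
p = 2, so q = 2/(2 - 1) = 2.0
|y|^q = 5.2839^2.0 = 27.9196
f*(5.2839) = 27.9196 / 2.0 = 13.9598


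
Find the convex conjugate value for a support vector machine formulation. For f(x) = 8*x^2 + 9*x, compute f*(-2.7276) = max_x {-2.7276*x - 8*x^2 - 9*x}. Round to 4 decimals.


f*(y) = sup_x {y*x - a*x^2 - b*x} = sup_x {(y-b)*x - a*x^2}
FOC: (y - b) - 2a*x = 0 => x* = (y - b)/(2a)
x* = (-2.7276 - 9)/(2*8) = -0.733
f*(-2.7276) = (y-b)^2/(4a) = (-2.7276 - 9)^2/(4*8)
= 137.5366/32 = 4.298


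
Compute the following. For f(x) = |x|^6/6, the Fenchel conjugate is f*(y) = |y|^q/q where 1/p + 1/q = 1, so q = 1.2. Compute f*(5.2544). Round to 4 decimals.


The conjugate exponent q satisfies 1/p + 1/q = 1.
p = 6, so q = 6/(6 - 1) = 1.2
|y|^q = 5.2544^1.2 = 7.322
f*(5.2544) = 7.322 / 1.2 = 6.1016


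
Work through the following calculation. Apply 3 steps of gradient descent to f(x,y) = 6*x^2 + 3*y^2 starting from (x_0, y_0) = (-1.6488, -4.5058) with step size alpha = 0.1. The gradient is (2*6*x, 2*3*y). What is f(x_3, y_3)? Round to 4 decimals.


Gradient descent on f(x,y) = 6*x^2 + 3*y^2.
Starting point: (-1.6488, -4.5058), alpha = 0.1
Step 1: grad_x = 2*6*-1.6488 = -19.7856, grad_y = 2*3*-4.5058 = -27.0348
  x_1 = -1.6488 - 0.1*-19.7856 = 0.3298
  y_1 = -4.5058 - 0.1*-27.0348 = -1.8023
Step 2: grad_x = 2*6*0.3298 = 3.9571, grad_y = 2*3*-1.8023 = -10.8139
  x_2 = 0.3298 - 0.1*3.9571 = -0.066
  y_2 = -1.8023 - 0.1*-10.8139 = -0.7209
Step 3: grad_x = 2*6*-0.066 = -0.7914, grad_y = 2*3*-0.7209 = -4.3256
  x_3 = -0.066 - 0.1*-0.7914 = 0.0132
  y_3 = -0.7209 - 0.1*-4.3256 = -0.2884
f(0.0132, -0.2884) = 6*0.0132^2 + 3*(-0.2884)^2 = 0.2505


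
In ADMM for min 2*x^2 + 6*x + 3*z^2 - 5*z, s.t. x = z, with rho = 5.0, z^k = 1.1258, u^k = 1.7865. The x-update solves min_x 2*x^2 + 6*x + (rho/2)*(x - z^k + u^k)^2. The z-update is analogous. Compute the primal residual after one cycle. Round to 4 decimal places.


ADMM iteration with rho = 5.0, z^k = 1.1258, u^k = 1.7865
Step 1: x-update.
Minimize 2*x^2 + 6*x + (5.0/2)*(x - 1.1258 + 1.7865)^2
FOC: (2*2 + 5.0)*x = -6 + 5.0*(1.1258 - 1.7865)
x^{k+1} = -1.0337
Step 2: z-update.
Minimize 3*z^2 - 5*z + (5.0/2)*(-1.0337 - z + 1.7865)^2
FOC: (2*3 + 5.0)*z = 5 + 5.0*(-1.0337 + 1.7865)
z^{k+1} = 0.7967
Step 3: u-update.
u^{k+1} = 1.7865 - 1.0337 - 0.7967 = -0.0439
Step 4: Primal residual = |-1.0337 - 0.7967| = 1.8304


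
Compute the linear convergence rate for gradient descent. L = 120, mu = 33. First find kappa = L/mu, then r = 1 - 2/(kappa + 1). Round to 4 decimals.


Step 1: Compute the condition number.
kappa = L/mu = 120/33 = 3.6364
Step 2: Compute the convergence rate.
r = 1 - 2/(kappa + 1) = 1 - 2*mu/(L + mu) = (L - mu)/(L + mu) = 87/153 = 0.5686


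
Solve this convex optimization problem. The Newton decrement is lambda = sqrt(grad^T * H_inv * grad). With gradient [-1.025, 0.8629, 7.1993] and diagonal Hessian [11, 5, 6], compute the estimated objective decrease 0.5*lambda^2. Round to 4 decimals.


Step 1: H is diagonal, so H^(-1) * g = [-0.0932, 0.1726, 1.1999].
Step 2: g^T H^(-1) g = sum_i g_i^2 / H_ii
  = (-1.025)^2/11 + (0.8629)^2/5 + (7.1993)^2/6
  = 0.0955 + 0.1489 + 8.6383 = 8.8828
Step 3: Objective decrease = 0.5 * g^T H^(-1) g = 4.4414


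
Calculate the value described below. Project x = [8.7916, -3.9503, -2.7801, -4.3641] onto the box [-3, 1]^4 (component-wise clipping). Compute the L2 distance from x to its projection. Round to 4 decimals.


Project each component onto [-3, 1].
clip(8.7916) = 1.0, clip(-3.9503) = -3.0, clip(-2.7801) = -2.7801, clip(-4.3641) = -3.0
Projection = [1.0, -3.0, -2.7801, -3.0]
Squared diffs: [60.709, 0.9031, 0.0, 1.8608]
Distance = sqrt(63.4729) = 7.967


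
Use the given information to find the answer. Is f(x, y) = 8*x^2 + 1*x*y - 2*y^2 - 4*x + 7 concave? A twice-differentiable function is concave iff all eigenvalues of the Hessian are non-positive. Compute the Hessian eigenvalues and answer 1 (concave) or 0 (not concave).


The Hessian of f(x,y) = 8*x^2 + 1*x*y - 2*y^2 - 4*x + 7 is:
H = [[16, 1], [1, -4]]
Trace = 16 - 4 = 12
Determinant = 16*-4 - (1)^2 = -65
Discriminant = (12)^2 - 4*-65 = 404.0
Eigenvalues: lambda_1 = -4.0499, lambda_2 = 16.0499
The function is not concave.

0


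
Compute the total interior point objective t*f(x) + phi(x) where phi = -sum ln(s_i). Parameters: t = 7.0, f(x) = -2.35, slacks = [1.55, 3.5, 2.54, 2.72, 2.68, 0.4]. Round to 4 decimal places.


Step 1: Compute log-barrier.
ln values: [0.4383, 1.2528, 0.9322, 1.0006, 0.9858, -0.9163]
phi = -(0.4383 + 1.2528 + 0.9322 + 1.0006 + 0.9858 - 0.9163) = -3.6933
Step 2: Compute augmented objective.
t*f(x) = 7.0*-2.35 = -16.45
Total = -16.45 - 3.6933 = -20.1433


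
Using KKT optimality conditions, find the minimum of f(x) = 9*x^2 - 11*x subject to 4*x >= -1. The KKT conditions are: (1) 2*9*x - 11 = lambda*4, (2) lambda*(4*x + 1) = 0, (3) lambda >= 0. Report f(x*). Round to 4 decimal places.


Step 1: Try lambda = 0 (constraint inactive).
Stationarity: 2*9*x - 11 = 0
x* = 11/(2*9) = 11/18 = 0.6111 (rounded; the exact value 11/18 is used below)
Check constraint: 4*0.6111 = 2.4444 >= -1 -- satisfied.
Step 2: Compute optimal value.
f(x*) = 9*(11/18)^2 - 11*(11/18) = -3.3611


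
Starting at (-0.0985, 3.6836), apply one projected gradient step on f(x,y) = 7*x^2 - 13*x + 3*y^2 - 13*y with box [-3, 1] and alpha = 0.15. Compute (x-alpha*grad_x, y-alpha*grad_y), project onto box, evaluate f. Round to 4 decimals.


Step 1: Compute gradient at (-0.0985, 3.6836).
grad_x = 2*7*-0.0985 - 13 = -14.379
grad_y = 2*3*3.6836 - 13 = 9.1016
Step 2: Gradient step.
x_raw = -0.0985 - 0.15*-14.379 = 2.0584
y_raw = 3.6836 - 0.15*9.1016 = 2.3184
Step 3: Project onto [-3, 1].
x_proj = clip(2.0584) = 1.0
y_proj = clip(2.3184) = 1.0
Step 4: Evaluate f.
f(1.0, 1.0) = -16.0


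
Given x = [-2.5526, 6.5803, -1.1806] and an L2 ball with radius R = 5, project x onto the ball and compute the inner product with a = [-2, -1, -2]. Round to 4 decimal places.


Step 1: Compute ||x|| (intermediates to 6 decimals).
||x|| = sqrt((-2.5526)^2 + 6.5803^2 + (-1.1806)^2) = 7.156111
Step 2: Project.
Since ||x|| > R, scale = R/||x|| = 5/7.156111 = 0.698704, proj(x) = scale * x
proj(x) = [-1.783512, 4.597682, -0.82489]
Step 3: Dot product.
a^T * proj(x) = -2*(-1.783512) - 1*4.597682 - 2*(-0.82489) = 0.6191


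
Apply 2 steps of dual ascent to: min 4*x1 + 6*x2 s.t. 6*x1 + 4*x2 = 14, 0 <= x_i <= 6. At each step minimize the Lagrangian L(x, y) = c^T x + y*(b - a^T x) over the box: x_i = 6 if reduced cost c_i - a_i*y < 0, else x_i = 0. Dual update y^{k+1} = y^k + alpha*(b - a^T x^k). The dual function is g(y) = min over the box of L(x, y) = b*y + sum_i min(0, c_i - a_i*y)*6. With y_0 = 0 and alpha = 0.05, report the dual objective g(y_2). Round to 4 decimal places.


Dual ascent for LP: min 4*x1 + 6*x2, 6*x1 + 4*x2 = 14, 0 <= x_i <= 6
Step 1: y^k = 0.0, reduced costs: (4.0, 6.0)
  x^k = (0.0, 0.0), subgradient = b - a^T x = 14.0
  y^{k+1} = 0.0 + 0.05*14.0 = 0.7
Step 2: y^k = 0.7, reduced costs: (-0.2, 3.2)
  x^k = (6.0, 0.0), subgradient = b - a^T x = -22.0
  y^{k+1} = 0.7 + 0.05*-22.0 = -0.4
Dual objective at y_2 = -0.4: reduced costs (6.4, 7.6), box minimizer x = (0.0, 0.0)
g(y_2) = b*y + (c1 - a1*y)*x1 + (c2 - a2*y)*x2 = 14*(-0.4) + 6.4*0.0 + 7.6*0.0 = -5.6 + 0.0 + 0.0 = -5.6


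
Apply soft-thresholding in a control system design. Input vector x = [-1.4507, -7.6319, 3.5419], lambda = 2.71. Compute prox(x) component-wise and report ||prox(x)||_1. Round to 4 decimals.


Soft-thresholding with lambda = 2.71:
prox(-1.4507) = sign(-1.4507)*max(|-1.4507| - 2.71, 0) = 0.0
prox(-7.6319) = sign(-7.6319)*max(|-7.6319| - 2.71, 0) = -4.9219
prox(3.5419) = sign(3.5419)*max(|3.5419| - 2.71, 0) = 0.8319
prox(x) = [0.0, -4.9219, 0.8319]
||prox(x)||_1 = 0.0 + 4.9219 + 0.8319 = 5.7538


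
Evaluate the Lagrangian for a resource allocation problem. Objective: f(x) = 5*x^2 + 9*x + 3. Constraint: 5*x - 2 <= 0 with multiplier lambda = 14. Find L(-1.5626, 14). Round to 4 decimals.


Step 1: Evaluate f(x).
f(-1.5626) = 5*(-1.5626)^2 + 9*(-1.5626) + 3 = 1.1452
Step 2: Evaluate g(x).
g(-1.5626) = 5*-1.5626 - 2 = -9.813
Step 3: Compute Lagrangian.
L = 1.1452 + 14*-9.813 = -136.2368


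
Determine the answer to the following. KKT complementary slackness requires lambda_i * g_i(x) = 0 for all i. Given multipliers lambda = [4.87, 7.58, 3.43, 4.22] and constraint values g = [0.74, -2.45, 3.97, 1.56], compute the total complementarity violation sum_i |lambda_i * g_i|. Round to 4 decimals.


KKT complementary slackness check:
lambda_1 * g_1 = 4.87 * 0.74 = 3.6038
lambda_2 * g_2 = 7.58 * -2.45 = -18.571
lambda_3 * g_3 = 3.43 * 3.97 = 13.6171
lambda_4 * g_4 = 4.22 * 1.56 = 6.5832
Total violation = 3.6038 + 18.571 + 13.6171 + 6.5832 = 42.3751


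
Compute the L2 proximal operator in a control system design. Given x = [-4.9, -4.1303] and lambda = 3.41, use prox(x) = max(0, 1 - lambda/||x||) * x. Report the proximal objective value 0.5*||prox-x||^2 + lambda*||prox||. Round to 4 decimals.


Step 1: Compute ||x||.
||x|| = 6.4085
Step 2: Compute scaling factor.
scale = max(0, 1 - 3.41/6.4085) = 0.4679
Step 3: prox(x) = [-2.2927, -1.9326]
||prox(x)|| = 2.9985
Step 4: Proximal objective.
0.5*||prox-x||^2 = 5.8141
lambda*||prox|| = 10.2249
Total = 16.0391


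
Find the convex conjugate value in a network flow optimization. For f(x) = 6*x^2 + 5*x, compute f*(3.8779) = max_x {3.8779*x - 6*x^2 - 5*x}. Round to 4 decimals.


f*(y) = sup_x {y*x - a*x^2 - b*x} = sup_x {(y-b)*x - a*x^2}
FOC: (y - b) - 2a*x = 0 => x* = (y - b)/(2a)
x* = (3.8779 - 5)/(2*6) = -0.0935
f*(3.8779) = (y-b)^2/(4a) = (3.8779 - 5)^2/(4*6)
= 1.2591/24 = 0.0525


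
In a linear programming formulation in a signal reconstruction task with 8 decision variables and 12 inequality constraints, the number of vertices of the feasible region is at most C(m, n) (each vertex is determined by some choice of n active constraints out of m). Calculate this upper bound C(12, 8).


Each vertex corresponds to some choice of n active constraints out of m, so the number of vertices is at most C(m, n) = m! / (n!(m-n)!).
m = 12, n = 8
Numerator: 12 * 11 * 10 * 9 * 8 * 7 * 6 * 5
Denominator: 8! = 40320
C(12, 8) = 495


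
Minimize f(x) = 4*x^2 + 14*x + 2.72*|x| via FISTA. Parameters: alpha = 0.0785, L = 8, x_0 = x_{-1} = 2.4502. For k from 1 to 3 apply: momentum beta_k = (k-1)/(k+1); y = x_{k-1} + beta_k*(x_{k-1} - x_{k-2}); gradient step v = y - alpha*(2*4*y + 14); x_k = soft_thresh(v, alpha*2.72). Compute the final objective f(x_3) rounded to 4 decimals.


FISTA on f(x) = 4*x^2 + 14*x + 2.72*|x|
L = 8, alpha = 0.0785
Iteration 1: beta = 0.0, y = 2.4502 + 0.0*(2.4502 - 2.4502) = 2.4502
  grad(y) = 33.6016, v = y - alpha*grad = -0.1875
  prox(v) = soft_thresh(-0.1875, 0.2135) = 0.0
Iteration 2: beta = 0.3333, y = 0.0 + 0.3333*(0.0 - 2.4502) = -0.8167
  grad(y) = 7.4661, v = y - alpha*grad = -1.4028
  prox(v) = soft_thresh(-1.4028, 0.2135) = -1.1893
Iteration 3: beta = 0.5, y = -1.1893 + 0.5*(-1.1893 - 0.0) = -1.784
  grad(y) = -0.2717, v = y - alpha*grad = -1.7626
  prox(v) = soft_thresh(-1.7626, 0.2135) = -1.5491
f(x_3) = 4*(-1.5491)^2 + 14*(-1.5491) + 2.72*|-1.5491| = -7.875


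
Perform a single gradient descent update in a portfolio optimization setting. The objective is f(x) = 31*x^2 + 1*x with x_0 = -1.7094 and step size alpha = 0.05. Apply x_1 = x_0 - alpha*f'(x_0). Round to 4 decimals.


We compute the gradient at x_0 and apply the update.
f'(x) = 62*x + 1
f'(-1.7094) = 62*-1.7094 + 1 = -104.9828
x_1 = -1.7094 - 0.05*-104.9828 = 3.5397


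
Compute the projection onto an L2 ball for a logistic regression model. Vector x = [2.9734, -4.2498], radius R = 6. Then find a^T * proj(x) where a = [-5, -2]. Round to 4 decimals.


Step 1: Compute ||x|| (intermediates to 6 decimals).
||x|| = sqrt(2.9734^2 + (-4.2498)^2) = 5.186705
Step 2: Project.
Since ||x|| <= R, proj = x (no scaling needed).
proj(x) = [2.9734, -4.2498]
Step 3: Dot product.
a^T * proj(x) = -5*2.9734 - 2*(-4.2498) = -6.3674


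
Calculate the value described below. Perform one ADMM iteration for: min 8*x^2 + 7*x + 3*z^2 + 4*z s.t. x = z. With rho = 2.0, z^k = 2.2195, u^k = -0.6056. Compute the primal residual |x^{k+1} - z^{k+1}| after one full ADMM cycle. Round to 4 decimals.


ADMM iteration with rho = 2.0, z^k = 2.2195, u^k = -0.6056
Step 1: x-update.
Minimize 8*x^2 + 7*x + (2.0/2)*(x - 2.2195 - 0.6056)^2
FOC: (2*8 + 2.0)*x = -7 + 2.0*(2.2195 + 0.6056)
x^{k+1} = -0.075
Step 2: z-update.
Minimize 3*z^2 + 4*z + (2.0/2)*(-0.075 - z - 0.6056)^2
FOC: (2*3 + 2.0)*z = -4 + 2.0*(-0.075 - 0.6056)
z^{k+1} = -0.6701
Step 3: u-update.
u^{k+1} = -0.6056 - 0.075 + 0.6701 = -0.0104
Step 4: Primal residual = |-0.075 + 0.6701| = 0.5952


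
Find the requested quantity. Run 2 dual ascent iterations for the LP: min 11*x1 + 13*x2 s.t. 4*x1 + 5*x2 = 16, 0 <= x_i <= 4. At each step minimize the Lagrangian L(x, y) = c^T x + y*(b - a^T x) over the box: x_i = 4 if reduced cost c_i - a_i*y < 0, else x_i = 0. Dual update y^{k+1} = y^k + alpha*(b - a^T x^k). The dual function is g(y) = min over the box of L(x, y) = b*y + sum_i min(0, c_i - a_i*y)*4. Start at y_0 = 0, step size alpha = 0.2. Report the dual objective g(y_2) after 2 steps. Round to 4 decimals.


Dual ascent for LP: min 11*x1 + 13*x2, 4*x1 + 5*x2 = 16, 0 <= x_i <= 4
Step 1: y^k = 0.0, reduced costs: (11.0, 13.0)
  x^k = (0.0, 0.0), subgradient = b - a^T x = 16.0
  y^{k+1} = 0.0 + 0.2*16.0 = 3.2
Step 2: y^k = 3.2, reduced costs: (-1.8, -3.0)
  x^k = (4.0, 4.0), subgradient = b - a^T x = -20.0
  y^{k+1} = 3.2 + 0.2*-20.0 = -0.8
Dual objective at y_2 = -0.8: reduced costs (14.2, 17.0), box minimizer x = (0.0, 0.0)
g(y_2) = b*y + (c1 - a1*y)*x1 + (c2 - a2*y)*x2 = 16*(-0.8) + 14.2*0.0 + 17.0*0.0 = -12.8 + 0.0 + 0.0 = -12.8


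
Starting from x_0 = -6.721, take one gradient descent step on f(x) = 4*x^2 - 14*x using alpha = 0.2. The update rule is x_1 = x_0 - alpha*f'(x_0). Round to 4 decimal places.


We compute the gradient at x_0 and apply the update.
f'(x) = 8*x - 14
f'(-6.721) = 8*-6.721 - 14 = -67.768
x_1 = -6.721 - 0.2*-67.768 = 6.8326


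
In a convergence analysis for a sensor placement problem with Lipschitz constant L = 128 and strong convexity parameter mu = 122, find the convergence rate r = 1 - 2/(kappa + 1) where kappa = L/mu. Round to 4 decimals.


Step 1: Compute the condition number.
kappa = L/mu = 128/122 = 1.0492
Step 2: Compute the convergence rate.
r = 1 - 2/(kappa + 1) = 1 - 2*mu/(L + mu) = (L - mu)/(L + mu) = 6/250 = 0.024


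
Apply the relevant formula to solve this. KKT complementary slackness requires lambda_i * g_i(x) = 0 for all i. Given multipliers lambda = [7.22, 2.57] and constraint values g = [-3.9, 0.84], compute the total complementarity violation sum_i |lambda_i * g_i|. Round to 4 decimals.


KKT complementary slackness check:
lambda_1 * g_1 = 7.22 * -3.9 = -28.158
lambda_2 * g_2 = 2.57 * 0.84 = 2.1588
Total violation = 28.158 + 2.1588 = 30.3168
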